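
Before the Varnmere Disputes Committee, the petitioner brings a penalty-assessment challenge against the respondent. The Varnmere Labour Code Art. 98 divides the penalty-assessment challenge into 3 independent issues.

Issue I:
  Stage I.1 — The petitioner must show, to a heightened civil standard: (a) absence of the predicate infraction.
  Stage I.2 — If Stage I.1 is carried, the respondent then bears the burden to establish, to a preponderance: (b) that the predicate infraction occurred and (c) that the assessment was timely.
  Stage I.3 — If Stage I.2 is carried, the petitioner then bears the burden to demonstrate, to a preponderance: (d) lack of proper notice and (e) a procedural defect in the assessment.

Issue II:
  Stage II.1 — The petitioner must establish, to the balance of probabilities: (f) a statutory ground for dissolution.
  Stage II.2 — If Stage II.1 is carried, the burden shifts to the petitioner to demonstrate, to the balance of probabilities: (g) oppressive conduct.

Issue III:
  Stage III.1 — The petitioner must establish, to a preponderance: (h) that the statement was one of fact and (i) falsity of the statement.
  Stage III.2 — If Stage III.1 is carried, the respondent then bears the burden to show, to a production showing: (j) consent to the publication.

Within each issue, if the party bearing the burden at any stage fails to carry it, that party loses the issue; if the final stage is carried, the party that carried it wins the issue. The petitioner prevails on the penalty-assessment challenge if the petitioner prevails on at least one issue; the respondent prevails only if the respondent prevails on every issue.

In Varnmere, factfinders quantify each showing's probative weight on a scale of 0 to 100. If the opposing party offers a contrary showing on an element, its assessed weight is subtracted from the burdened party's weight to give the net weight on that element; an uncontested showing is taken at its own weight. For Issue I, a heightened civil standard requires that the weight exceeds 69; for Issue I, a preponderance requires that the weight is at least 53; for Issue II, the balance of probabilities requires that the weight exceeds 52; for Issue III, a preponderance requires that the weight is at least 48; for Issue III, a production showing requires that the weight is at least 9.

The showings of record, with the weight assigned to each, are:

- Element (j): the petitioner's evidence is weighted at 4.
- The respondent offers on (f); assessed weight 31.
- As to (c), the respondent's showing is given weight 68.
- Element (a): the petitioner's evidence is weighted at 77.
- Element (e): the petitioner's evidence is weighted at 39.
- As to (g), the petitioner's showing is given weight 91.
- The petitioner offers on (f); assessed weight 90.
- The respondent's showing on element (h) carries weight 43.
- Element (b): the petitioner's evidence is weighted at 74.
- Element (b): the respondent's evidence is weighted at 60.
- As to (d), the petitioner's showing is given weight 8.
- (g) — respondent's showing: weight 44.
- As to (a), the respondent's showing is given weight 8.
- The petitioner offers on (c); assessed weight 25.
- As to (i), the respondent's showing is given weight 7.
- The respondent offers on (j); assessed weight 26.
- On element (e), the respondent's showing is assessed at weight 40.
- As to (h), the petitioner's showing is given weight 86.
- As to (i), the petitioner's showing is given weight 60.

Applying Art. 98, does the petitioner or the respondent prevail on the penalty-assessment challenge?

respondent

— Issue I —
At Stage I.1 the petitioner must meet a heightened civil standard (weight exceeds 69): on (a) the weight is 77 less the opposing 8 gives net 69, ≤ 69, so (a) does not meet the standard.
  Not every element is met, so the petitioner fails to carry Stage I.1.
So the respondent prevails on this issue.
— Issue II —
At Stage II.1 the petitioner must meet the balance of probabilities (weight exceeds 52): on (f) the weight is 90 less the opposing 31 gives net 59, > 52, so (f) meets the standard.
  All elements met. The petitioner retains the burden for Stage II.2.
At Stage II.2 the petitioner must meet the balance of probabilities (weight exceeds 52): on (g) the weight is 91 less the opposing 44 gives net 47, which does not exceed 52, so (g) does not meet the standard.
  The petitioner does not carry Stage II.2.
So the respondent prevails on this issue.
— Issue III —
Stage III.1 — burden on petitioner; standard: a preponderance (weight is at least 48).
    (h): 86 − 43 = 43 < 48 [not met]
    (i): 60 − 7 = 53 ≥ 48 [met]
  The petitioner does not carry Stage III.1.
The analysis ends at Stage III.1; the respondent prevails on this issue.
Per-issue: Issue I → respondent; Issue II → respondent; Issue III → respondent. The petitioner must prevail on at least one issue; overall, the respondent prevails.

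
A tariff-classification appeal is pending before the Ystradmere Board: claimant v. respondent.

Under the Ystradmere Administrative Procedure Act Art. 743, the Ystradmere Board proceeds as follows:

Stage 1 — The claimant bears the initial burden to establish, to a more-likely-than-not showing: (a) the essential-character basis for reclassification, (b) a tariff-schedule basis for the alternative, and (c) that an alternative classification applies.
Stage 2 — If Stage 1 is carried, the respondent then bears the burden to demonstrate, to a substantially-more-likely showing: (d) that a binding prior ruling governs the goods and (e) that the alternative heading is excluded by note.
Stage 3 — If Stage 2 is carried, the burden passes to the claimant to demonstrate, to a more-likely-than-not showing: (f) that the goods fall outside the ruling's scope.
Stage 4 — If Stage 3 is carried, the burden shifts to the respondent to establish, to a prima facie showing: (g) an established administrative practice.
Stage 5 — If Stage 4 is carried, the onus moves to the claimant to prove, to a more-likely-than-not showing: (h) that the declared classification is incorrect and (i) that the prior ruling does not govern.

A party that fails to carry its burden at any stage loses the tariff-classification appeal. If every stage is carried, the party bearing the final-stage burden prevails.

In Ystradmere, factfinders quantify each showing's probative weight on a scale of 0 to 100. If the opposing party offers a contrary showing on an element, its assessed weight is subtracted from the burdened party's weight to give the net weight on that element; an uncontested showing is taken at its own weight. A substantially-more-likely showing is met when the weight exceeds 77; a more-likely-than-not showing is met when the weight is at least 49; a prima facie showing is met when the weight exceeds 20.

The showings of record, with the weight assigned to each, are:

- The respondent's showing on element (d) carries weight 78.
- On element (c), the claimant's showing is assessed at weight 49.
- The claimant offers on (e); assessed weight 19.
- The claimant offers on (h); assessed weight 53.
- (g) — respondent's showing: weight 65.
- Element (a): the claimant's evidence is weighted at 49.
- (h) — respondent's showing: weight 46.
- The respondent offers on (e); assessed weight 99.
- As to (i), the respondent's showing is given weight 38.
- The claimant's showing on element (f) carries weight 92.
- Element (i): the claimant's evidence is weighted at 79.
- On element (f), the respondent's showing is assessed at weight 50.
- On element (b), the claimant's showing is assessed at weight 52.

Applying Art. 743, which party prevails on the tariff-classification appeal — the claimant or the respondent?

At Stage 1 the claimant must meet a more-likely-than-not showing (weight is at least 49): on (a) the weight is 49, which does reach 49, so (a) meets the standard; on (b) the weight is 52, ≥ 49, so (b) meets the standard; on (c) the weight is 49, ≥ 49, so (c) meets the standard.
  All elements met. The burden passes to the respondent.
At Stage 2 the respondent must meet a substantially-more-likely showing (weight exceeds 77): on (d) the weight is 78, > 77, so (d) meets the standard; on (e) the weight is 99 less the opposing 19 gives net 80, which does exceed 77, so (e) meets the standard.
  The respondent carries Stage 2; the claimant now bears the burden.
At Stage 3 the claimant must meet a more-likely-than-not showing (weight is at least 49): on (f) the weight is 92 less the opposing 50 gives net 42, < 49, so (f) does not meet the standard.
  The claimant does not carry Stage 3.
The respondent prevails.

respondent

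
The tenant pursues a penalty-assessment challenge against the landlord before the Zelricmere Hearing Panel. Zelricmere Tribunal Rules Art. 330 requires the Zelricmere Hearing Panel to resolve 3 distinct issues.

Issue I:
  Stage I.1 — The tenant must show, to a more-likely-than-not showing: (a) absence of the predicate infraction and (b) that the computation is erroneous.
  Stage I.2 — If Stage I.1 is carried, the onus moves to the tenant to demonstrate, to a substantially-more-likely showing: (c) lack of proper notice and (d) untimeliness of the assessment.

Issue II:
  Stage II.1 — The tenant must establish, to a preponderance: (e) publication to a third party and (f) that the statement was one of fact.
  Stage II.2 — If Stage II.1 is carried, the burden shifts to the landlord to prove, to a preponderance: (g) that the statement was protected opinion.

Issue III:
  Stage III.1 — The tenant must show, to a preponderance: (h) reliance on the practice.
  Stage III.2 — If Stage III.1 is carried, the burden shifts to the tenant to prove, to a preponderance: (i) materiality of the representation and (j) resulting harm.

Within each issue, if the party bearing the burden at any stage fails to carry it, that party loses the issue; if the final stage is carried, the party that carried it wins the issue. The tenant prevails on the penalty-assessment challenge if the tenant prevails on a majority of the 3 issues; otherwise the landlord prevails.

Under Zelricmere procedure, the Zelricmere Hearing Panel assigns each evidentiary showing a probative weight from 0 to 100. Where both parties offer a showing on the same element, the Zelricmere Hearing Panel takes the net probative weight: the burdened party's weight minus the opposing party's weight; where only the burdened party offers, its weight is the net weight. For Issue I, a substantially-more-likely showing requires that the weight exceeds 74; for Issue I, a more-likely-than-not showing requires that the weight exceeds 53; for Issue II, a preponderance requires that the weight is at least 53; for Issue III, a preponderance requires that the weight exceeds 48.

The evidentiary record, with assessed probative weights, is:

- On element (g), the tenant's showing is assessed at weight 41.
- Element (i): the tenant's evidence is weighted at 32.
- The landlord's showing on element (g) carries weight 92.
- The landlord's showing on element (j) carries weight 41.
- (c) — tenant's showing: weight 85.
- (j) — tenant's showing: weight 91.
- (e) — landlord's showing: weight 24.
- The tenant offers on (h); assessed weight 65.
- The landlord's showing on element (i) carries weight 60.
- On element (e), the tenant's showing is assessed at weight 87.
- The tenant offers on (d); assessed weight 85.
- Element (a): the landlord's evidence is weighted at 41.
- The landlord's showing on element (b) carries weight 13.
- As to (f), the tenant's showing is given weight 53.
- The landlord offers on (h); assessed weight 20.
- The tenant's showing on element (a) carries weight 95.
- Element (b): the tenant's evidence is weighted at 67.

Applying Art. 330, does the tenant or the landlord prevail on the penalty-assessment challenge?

tenant

— Issue I —
At Stage I.1 the tenant must meet a more-likely-than-not showing (weight exceeds 53): on (a) the weight is 95 less the opposing 41 gives net 54, > 53, so (a) meets the standard; on (b) the weight is 67 less the opposing 13 gives net 54, which does exceed 53, so (b) meets the standard.
  Stage I.1 is satisfied; the tenant continues to bear the burden.
At Stage I.2 the tenant must meet a substantially-more-likely showing (weight exceeds 74): on (c) the weight is 85, which does exceed 74, so (c) meets the standard; on (d) the weight is 85, > 74, so (d) meets the standard.
  Stage I.2 carried; the final stage is satisfied.
Every stage carried; the tenant prevails on this issue.
— Issue II —
Stage II.1 (tenant, a preponderance, weight is at least 53): (e) net 87−24=63 ≥ 53 — meets; (f) 53 ≥ 53 — meets.
  The tenant carries Stage II.1; the landlord now bears the burden.
Stage II.2 (landlord, a preponderance, weight is at least 53): (g) net 92−41=51 < 53 — fails.
  The landlord does not carry Stage II.2.
So the tenant prevails on this issue.
— Issue III —
Stage III.1 — burden on tenant; standard: a preponderance (weight exceeds 48).
    (h): 65 − 20 = 45 ≤ 48 [not met]
  Stage III.1 not carried; the tenant fails its burden.
The landlord prevails on this issue.
Per-issue: Issue I → tenant; Issue II → tenant; Issue III → landlord. The tenant must prevail on a majority of issues; overall, the tenant prevails.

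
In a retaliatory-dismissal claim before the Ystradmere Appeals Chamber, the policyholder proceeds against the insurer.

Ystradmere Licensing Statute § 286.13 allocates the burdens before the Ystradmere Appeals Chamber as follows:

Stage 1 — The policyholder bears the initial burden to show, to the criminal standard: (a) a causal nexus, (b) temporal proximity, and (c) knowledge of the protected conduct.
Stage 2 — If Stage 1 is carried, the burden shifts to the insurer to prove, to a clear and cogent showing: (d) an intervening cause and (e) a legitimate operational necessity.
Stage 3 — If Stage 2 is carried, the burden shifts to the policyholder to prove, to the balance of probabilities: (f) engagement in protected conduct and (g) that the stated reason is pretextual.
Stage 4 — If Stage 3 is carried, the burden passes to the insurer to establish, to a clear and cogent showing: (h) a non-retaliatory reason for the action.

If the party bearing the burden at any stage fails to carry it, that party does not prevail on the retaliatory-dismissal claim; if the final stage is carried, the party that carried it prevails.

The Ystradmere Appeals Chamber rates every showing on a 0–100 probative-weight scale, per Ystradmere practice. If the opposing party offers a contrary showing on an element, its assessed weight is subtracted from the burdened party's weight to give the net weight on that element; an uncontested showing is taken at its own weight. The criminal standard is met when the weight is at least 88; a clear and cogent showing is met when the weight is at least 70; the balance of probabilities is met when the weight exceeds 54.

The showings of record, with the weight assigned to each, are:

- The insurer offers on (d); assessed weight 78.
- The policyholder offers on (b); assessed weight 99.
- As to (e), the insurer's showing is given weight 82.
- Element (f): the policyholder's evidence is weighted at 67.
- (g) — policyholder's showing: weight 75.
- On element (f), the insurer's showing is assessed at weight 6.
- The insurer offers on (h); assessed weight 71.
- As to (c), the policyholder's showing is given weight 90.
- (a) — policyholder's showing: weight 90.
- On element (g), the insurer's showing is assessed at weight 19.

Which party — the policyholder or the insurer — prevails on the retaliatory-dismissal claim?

insurer

Stage 1 (policyholder, the criminal standard, weight is at least 88): (a) 90 ≥ 88 — meets; (b) 99 ≥ 88 — meets; (c) 90 ≥ 88 — meets.
  The policyholder carries Stage 1; the insurer now bears the burden.
Stage 2 (insurer, a clear and cogent showing, weight is at least 70): (d) 78 ≥ 70 — meets; (e) 82 ≥ 70 — meets.
  The insurer carries Stage 2; the policyholder now bears the burden.
Stage 3 (policyholder, the balance of probabilities, weight exceeds 54): (f) net 67−6=61 > 54 — meets; (g) net 75−19=56 > 54 — meets.
  Stage 3 is satisfied; the onus moves to the insurer.
Stage 4 (insurer, a clear and cogent showing, weight is at least 70): (h) 71 ≥ 70 — meets.
  All elements met at the final stage.
With every stage satisfied, the insurer prevails.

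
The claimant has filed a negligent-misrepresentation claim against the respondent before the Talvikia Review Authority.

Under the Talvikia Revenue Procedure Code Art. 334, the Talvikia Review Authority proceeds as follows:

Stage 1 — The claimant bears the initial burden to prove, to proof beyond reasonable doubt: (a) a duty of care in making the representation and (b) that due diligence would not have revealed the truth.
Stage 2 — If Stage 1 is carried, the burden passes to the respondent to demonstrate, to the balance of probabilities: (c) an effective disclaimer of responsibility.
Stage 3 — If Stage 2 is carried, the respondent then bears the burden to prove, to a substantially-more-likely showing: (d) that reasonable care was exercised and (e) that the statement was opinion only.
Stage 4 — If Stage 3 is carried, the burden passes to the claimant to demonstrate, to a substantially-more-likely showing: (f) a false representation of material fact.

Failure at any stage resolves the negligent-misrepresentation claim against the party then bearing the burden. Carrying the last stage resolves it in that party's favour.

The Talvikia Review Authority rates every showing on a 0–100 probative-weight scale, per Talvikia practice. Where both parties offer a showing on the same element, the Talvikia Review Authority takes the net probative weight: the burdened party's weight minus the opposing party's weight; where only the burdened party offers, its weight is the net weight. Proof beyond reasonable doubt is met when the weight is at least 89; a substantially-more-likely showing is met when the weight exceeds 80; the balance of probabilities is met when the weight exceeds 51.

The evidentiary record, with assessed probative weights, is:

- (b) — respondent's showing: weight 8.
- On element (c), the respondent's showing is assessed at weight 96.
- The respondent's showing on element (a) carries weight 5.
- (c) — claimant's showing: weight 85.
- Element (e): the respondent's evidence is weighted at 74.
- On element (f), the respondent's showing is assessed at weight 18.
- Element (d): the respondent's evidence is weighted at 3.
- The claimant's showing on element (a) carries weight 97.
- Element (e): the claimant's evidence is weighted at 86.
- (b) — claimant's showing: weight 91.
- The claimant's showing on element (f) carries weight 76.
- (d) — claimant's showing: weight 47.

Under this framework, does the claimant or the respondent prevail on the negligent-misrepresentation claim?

Stage 1 (claimant, proof beyond reasonable doubt, weight is at least 89): (a) net 97−5=92 ≥ 89 — meets; (b) net 91−8=83 < 89 — fails.
  Not every element is met, so the claimant fails to carry Stage 1.
The analysis ends at Stage 1; the respondent prevails.

respondent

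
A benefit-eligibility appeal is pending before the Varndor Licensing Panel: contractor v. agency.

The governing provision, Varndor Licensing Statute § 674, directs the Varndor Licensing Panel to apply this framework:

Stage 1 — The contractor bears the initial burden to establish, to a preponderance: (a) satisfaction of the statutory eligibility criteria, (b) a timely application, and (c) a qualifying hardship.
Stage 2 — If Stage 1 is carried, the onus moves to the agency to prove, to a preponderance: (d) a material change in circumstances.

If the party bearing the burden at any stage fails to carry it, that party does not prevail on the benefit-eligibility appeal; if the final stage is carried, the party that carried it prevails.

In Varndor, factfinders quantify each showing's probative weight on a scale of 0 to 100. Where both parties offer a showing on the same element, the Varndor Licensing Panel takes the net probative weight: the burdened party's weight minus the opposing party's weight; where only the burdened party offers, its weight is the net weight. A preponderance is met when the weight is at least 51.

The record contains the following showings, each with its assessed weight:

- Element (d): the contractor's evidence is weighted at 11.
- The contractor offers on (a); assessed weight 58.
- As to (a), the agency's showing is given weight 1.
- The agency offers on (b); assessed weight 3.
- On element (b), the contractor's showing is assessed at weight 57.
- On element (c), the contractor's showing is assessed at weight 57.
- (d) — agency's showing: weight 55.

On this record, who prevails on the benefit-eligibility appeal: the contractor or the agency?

At Stage 1 the contractor must meet a preponderance (weight is at least 51): on (a) the weight is 58 less the opposing 1 gives net 57, ≥ 51, so (a) meets the standard; on (b) the weight is 57 less the opposing 3 gives net 54, ≥ 51, so (b) meets the standard; on (c) the weight is 57, ≥ 51, so (c) meets the standard.
  Stage 1 is satisfied; the onus moves to the agency.
At Stage 2 the agency must meet a preponderance (weight is at least 51): on (d) the weight is 55 less the opposing 11 gives net 44, which does not reach 51, so (d) does not meet the standard.
  Stage 2 not carried; the agency fails its burden.
The analysis ends at Stage 2; the contractor prevails.

contractor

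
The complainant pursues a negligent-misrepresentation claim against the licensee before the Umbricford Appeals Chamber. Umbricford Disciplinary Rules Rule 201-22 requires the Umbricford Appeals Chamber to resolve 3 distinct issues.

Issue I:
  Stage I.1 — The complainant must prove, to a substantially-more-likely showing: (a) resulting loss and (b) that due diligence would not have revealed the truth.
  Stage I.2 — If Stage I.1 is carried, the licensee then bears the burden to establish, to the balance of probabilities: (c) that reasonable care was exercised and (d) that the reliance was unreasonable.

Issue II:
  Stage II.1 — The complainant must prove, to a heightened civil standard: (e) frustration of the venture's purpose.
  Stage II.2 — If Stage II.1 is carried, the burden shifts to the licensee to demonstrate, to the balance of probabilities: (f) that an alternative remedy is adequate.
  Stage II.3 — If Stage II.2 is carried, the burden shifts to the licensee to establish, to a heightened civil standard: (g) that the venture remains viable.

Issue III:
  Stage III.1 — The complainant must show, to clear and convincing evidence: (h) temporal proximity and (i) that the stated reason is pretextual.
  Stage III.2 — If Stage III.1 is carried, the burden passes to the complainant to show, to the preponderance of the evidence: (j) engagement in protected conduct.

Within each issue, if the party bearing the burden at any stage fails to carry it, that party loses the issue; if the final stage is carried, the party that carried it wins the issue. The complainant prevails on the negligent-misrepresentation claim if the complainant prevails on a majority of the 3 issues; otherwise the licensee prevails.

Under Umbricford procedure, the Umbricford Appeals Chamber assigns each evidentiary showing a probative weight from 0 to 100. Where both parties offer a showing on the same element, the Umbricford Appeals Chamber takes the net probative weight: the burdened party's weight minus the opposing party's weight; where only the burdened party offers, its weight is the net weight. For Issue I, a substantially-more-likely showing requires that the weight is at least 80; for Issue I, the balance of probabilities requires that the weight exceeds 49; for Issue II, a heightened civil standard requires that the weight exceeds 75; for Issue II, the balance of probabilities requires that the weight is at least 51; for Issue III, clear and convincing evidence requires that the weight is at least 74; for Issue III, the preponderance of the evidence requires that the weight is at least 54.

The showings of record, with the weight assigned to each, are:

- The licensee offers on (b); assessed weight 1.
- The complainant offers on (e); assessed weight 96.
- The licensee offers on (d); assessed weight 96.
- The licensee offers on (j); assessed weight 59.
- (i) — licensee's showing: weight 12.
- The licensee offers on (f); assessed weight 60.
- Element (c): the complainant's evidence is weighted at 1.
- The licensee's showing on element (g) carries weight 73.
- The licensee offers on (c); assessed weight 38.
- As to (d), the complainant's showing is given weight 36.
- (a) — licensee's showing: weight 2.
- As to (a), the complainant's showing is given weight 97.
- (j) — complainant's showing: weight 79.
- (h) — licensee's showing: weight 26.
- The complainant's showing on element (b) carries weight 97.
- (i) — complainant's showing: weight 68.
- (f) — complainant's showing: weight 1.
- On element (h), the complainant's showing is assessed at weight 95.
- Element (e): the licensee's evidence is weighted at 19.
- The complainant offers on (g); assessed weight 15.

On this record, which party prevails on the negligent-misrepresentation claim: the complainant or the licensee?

— Issue I —
At Stage I.1 the complainant must meet a substantially-more-likely showing (weight is at least 80): on (a) the weight is 97 less the opposing 2 gives net 95, ≥ 80, so (a) meets the standard; on (b) the weight is 97 less the opposing 1 gives net 96, ≥ 80, so (b) meets the standard.
  Stage I.1 carried; the burden shifts to the licensee.
At Stage I.2 the licensee must meet the balance of probabilities (weight exceeds 49): on (c) the weight is 38 less the opposing 1 gives net 37, which does not exceed 49, so (c) does not meet the standard; on (d) the weight is 96 less the opposing 36 gives net 60, which does exceed 49, so (d) meets the standard.
  Stage I.2 not carried; the licensee fails its burden.
The analysis ends at Stage I.2; the complainant prevails on this issue.
— Issue II —
Stage II.1 — burden on complainant; standard: a heightened civil standard (weight exceeds 75).
    (e): 96 − 19 = 77 > 75 [met]
  Stage II.1 carried; the burden shifts to the licensee.
Stage II.2 — burden on licensee; standard: the balance of probabilities (weight is at least 51).
    (f): 60 − 1 = 59 ≥ 51 [met]
  Stage II.2 carried; the burden remains with the licensee.
Stage II.3 — burden on licensee; standard: a heightened civil standard (weight exceeds 75).
    (g): 73 − 15 = 58 ≤ 75 [not met]
  The licensee does not carry Stage II.3.
The analysis ends at Stage II.3; the complainant prevails on this issue.
— Issue III —
Stage III.1 — burden on complainant; standard: clear and convincing evidence (weight is at least 74).
    (h): 95 − 26 = 69 < 74 [not met]
    (i): 68 − 12 = 56 < 74 [not met]
  Not every element is met, so the complainant fails to carry Stage III.1.
So the licensee prevails on this issue.
Per-issue: Issue I → complainant; Issue II → complainant; Issue III → licensee. The complainant must prevail on a majority of issues; overall, the complainant prevails.

complainant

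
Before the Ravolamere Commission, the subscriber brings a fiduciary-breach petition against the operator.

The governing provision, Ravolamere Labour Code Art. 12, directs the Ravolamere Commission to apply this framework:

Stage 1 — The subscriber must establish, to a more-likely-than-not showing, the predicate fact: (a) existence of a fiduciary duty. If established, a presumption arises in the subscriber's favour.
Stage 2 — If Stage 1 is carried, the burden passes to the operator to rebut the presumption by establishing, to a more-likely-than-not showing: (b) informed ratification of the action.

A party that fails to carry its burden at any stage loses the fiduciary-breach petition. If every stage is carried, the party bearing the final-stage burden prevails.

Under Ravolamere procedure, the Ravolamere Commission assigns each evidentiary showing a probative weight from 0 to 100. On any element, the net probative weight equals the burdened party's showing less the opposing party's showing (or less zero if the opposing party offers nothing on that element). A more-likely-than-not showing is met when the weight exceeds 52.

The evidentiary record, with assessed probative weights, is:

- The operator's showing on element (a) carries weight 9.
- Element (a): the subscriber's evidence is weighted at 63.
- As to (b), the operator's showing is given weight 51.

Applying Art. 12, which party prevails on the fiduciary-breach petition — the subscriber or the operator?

Stage 1 — burden on subscriber; standard: a more-likely-than-not showing (weight exceeds 52).
    (a): 63 − 9 = 54 > 52 [met]
  Stage 1 carried; the burden shifts to the operator.
Stage 2 — burden on operator; standard: a more-likely-than-not showing (weight exceeds 52).
    (b): 51 ≤ 52 [not met]
  Not every element is met, so the operator fails to carry Stage 2.
The analysis ends at Stage 2; the subscriber prevails.

subscriber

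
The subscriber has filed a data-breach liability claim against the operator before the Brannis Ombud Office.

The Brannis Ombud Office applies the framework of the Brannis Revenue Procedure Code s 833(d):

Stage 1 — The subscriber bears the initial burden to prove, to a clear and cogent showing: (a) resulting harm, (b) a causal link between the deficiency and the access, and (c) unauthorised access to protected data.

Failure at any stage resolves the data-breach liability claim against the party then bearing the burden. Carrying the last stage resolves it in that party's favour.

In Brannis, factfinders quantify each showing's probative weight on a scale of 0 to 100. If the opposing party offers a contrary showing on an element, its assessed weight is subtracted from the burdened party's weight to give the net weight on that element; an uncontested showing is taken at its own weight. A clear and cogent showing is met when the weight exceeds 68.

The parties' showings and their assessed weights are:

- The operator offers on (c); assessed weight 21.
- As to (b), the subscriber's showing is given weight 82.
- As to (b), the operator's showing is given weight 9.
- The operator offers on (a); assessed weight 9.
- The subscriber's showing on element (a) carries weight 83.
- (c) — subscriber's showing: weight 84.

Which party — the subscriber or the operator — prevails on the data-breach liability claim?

operator

At Stage 1 the subscriber must meet a clear and cogent showing (weight exceeds 68): on (a) the weight is 83 less the opposing 9 gives net 74, > 68, so (a) meets the standard; on (b) the weight is 82 less the opposing 9 gives net 73, which does exceed 68, so (b) meets the standard; on (c) the weight is 84 less the opposing 21 gives net 63, ≤ 68, so (c) does not meet the standard.
  The subscriber does not carry Stage 1.
So the operator prevails.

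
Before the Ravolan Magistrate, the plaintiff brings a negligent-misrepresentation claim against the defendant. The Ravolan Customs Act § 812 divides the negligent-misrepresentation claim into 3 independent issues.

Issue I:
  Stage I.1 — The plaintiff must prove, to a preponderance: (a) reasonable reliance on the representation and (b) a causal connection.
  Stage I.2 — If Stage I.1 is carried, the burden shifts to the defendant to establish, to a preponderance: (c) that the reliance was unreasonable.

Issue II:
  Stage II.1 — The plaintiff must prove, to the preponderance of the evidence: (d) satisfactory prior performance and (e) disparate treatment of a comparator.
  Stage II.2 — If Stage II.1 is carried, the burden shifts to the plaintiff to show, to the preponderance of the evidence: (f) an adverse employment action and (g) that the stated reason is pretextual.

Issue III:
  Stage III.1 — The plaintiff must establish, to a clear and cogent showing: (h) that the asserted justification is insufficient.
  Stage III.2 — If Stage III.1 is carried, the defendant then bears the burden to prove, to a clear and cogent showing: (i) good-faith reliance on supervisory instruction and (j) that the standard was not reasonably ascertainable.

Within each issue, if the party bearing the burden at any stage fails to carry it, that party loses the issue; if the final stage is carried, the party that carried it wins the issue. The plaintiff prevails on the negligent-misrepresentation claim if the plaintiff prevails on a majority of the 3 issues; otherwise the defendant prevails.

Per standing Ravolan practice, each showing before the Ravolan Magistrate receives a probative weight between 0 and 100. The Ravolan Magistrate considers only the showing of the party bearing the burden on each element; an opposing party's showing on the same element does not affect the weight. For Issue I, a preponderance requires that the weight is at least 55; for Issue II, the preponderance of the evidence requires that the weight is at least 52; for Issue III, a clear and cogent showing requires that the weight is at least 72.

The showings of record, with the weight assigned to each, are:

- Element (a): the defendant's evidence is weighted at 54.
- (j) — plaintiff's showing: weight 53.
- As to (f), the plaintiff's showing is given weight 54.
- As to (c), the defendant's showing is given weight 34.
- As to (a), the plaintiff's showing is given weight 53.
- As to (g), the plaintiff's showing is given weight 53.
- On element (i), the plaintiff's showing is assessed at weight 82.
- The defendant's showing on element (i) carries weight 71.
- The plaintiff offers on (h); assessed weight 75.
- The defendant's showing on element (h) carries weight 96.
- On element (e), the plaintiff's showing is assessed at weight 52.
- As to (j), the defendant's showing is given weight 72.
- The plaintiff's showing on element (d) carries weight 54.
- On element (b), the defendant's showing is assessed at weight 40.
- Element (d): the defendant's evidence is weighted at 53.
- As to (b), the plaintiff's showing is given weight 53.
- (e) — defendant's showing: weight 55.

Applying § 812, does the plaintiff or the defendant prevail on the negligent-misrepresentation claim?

plaintiff

— Issue I —
Stage I.1 (plaintiff, a preponderance, weight is at least 55): (a) 53 (defendant's 54 disregarded) < 55 — fails; (b) 53 (defendant's 40 disregarded) < 55 — fails.
  The plaintiff does not carry Stage I.1.
The defendant prevails on this issue.
— Issue II —
At Stage II.1 the plaintiff must meet the preponderance of the evidence (weight is at least 52): on (d) the weight is 54 (the defendant's 53 is given no effect), ≥ 52, so (d) meets the standard; on (e) the weight is 52 (the defendant's 55 is given no effect), ≥ 52, so (e) meets the standard.
  All elements met. The plaintiff retains the burden for Stage II.2.
At Stage II.2 the plaintiff must meet the preponderance of the evidence (weight is at least 52): on (f) the weight is 54, ≥ 52, so (f) meets the standard; on (g) the weight is 53, ≥ 52, so (g) meets the standard.
  All elements met at the final stage.
All stages carried — the plaintiff prevails on this issue.
— Issue III —
At Stage III.1 the plaintiff must meet a clear and cogent showing (weight is at least 72): on (h) the weight is 75 (the defendant's 96 is given no effect), which does reach 72, so (h) meets the standard.
  All elements met. The burden passes to the defendant.
At Stage III.2 the defendant must meet a clear and cogent showing (weight is at least 72): on (i) the weight is 71 (the plaintiff's 82 is given no effect), which does not reach 72, so (i) does not meet the standard; on (j) the weight is 72 (the plaintiff's 53 is given no effect), ≥ 72, so (j) meets the standard.
  Not every element is met, so the defendant fails to carry Stage III.2.
The plaintiff prevails on this issue.
Per-issue: Issue I → defendant; Issue II → plaintiff; Issue III → plaintiff. The plaintiff must prevail on a majority of issues; overall, the plaintiff prevails.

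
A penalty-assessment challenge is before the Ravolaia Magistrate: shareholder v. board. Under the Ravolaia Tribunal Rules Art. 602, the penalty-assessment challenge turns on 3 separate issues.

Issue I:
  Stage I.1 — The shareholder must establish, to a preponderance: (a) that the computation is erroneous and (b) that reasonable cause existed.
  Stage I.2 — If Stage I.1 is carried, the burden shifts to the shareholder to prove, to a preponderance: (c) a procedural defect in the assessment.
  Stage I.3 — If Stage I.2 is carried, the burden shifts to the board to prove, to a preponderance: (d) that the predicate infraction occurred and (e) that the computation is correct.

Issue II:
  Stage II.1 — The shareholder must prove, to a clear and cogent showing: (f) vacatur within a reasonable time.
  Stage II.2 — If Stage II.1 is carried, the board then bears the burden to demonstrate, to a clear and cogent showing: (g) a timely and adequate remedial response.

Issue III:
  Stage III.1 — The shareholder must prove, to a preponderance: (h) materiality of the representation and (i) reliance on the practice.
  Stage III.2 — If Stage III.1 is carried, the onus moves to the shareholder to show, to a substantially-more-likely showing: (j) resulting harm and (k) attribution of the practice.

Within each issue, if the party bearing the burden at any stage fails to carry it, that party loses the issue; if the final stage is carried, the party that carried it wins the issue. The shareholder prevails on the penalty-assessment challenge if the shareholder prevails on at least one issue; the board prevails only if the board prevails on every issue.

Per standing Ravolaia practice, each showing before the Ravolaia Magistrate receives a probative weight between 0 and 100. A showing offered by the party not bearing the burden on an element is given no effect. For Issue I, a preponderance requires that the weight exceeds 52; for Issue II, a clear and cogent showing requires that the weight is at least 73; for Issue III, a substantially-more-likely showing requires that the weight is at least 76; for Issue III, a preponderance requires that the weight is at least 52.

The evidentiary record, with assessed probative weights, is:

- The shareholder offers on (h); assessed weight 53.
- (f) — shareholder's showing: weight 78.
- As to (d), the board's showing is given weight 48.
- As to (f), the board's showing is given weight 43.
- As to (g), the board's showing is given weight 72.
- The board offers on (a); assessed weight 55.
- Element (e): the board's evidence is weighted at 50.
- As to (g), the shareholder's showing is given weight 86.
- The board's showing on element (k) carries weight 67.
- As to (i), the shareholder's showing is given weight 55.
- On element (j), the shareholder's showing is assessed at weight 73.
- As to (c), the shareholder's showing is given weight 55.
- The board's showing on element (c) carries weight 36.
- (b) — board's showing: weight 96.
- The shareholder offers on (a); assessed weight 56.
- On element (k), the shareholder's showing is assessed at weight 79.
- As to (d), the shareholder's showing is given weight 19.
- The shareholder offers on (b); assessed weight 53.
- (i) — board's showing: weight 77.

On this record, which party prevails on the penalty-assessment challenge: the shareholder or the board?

— Issue I —
Stage I.1 (shareholder, a preponderance, weight exceeds 52): (a) 56 (board's 55 disregarded) > 52 — meets; (b) 53 (board's 96 disregarded) > 52 — meets.
  Stage I.1 is satisfied; the shareholder continues to bear the burden.
Stage I.2 (shareholder, a preponderance, weight exceeds 52): (c) 55 (board's 36 disregarded) > 52 — meets.
  Stage I.2 carried; the burden shifts to the board.
Stage I.3 (board, a preponderance, weight exceeds 52): (d) 48 (shareholder's 19 disregarded) ≤ 52 — fails; (e) 50 ≤ 52 — fails.
  Not every element is met, so the board fails to carry Stage I.3.
The shareholder prevails on this issue.
— Issue II —
Stage II.1 (shareholder, a clear and cogent showing, weight is at least 73): (f) 78 (board's 43 disregarded) ≥ 73 — meets.
  The shareholder carries Stage II.1; the board now bears the burden.
Stage II.2 (board, a clear and cogent showing, weight is at least 73): (g) 72 (shareholder's 86 disregarded) < 73 — fails.
  Not every element is met, so the board fails to carry Stage II.2.
The shareholder prevails on this issue.
— Issue III —
At Stage III.1 the shareholder must meet a preponderance (weight is at least 52): on (h) the weight is 53, ≥ 52, so (h) meets the standard; on (i) the weight is 55 (the board's 77 is given no effect), ≥ 52, so (i) meets the standard.
  All elements met. The shareholder retains the burden for Stage III.2.
At Stage III.2 the shareholder must meet a substantially-more-likely showing (weight is at least 76): on (j) the weight is 73, < 76, so (j) does not meet the standard; on (k) the weight is 79 (the board's 67 is given no effect), ≥ 76, so (k) meets the standard.
  Stage III.2 not carried; the shareholder fails its burden.
The board prevails on this issue.
Per-issue: Issue I → shareholder; Issue II → shareholder; Issue III → board. The shareholder must prevail on at least one issue; overall, the shareholder prevails.

shareholder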